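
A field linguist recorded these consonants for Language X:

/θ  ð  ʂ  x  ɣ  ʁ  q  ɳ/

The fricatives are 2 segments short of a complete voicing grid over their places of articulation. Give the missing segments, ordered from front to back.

dental: voiceless /θ/, voiced /ð/.
retroflex: voiceless /ʂ/, voiced —.
velar: voiceless /x/, voiced /ɣ/.
uvular: voiceless —, voiced /ʁ/.
Gaps, from front to back: retroflex lacks voiced (/ʐ/); uvular lacks voiceless (/χ/).

/ʐ/, /χ/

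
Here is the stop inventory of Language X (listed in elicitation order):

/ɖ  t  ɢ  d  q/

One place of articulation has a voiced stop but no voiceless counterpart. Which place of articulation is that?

Voiceless: /t/ (alveolar), /q/ (uvular).
Voiced: /d/ (alveolar), /ɖ/ (retroflex), /ɢ/ (uvular).
Every place of articulation has a voiceless member except retroflex, where /ʈ/ would be expected.

retroflex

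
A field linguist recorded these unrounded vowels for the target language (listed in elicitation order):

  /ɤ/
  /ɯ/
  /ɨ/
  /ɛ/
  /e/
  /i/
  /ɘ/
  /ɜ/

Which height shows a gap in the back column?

Front: /i/ (high), /e/ (high-mid), /ɛ/ (low-mid).
Central: /ɨ/ (high), /ɘ/ (high-mid), /ɜ/ (low-mid).
Back: /ɯ/ (high), /ɤ/ (high-mid).
Every height has a back member except low-mid, where /ʌ/ would be expected.

low-mid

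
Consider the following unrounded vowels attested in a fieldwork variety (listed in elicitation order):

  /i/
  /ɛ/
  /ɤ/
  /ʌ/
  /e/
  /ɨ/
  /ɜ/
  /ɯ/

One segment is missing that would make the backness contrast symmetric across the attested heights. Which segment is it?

/ɘ/

height            front     central   back    
high              i         ɨ         ɯ       
high-mid          e         —         ɤ       
low-mid           ɛ         ɜ         ʌ       
The high-mid row has no central member, so the gap is the high-mid central unrounded vowel /ɘ/.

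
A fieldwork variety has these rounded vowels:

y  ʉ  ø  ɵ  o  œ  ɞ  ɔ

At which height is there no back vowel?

high: front /y/, central /ʉ/, back —.
high-mid: front /ø/, central /ɵ/, back /o/.
low-mid: front /œ/, central /ɞ/, back /ɔ/.
Every height has a back member except high, where /u/ would be expected.

high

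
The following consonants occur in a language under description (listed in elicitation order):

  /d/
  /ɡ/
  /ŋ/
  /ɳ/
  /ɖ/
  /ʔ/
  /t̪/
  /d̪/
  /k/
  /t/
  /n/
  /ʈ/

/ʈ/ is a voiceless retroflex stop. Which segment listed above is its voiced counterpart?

The voiced counterpart is a voiced retroflex stop — in this inventory, /ɖ/.

/ɖ/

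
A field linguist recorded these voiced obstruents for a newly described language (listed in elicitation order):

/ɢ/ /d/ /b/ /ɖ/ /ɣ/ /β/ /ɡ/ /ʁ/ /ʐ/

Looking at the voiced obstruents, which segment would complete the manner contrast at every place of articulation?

/z/

bilabial: stop /b/, fricative /β/.
alveolar: stop /d/, fricative —.
retroflex: stop /ɖ/, fricative /ʐ/.
velar: stop /ɡ/, fricative /ɣ/.
uvular: stop /ɢ/, fricative /ʁ/.
The alveolar row has no fricative member, so the gap is the alveolar fricative /z/.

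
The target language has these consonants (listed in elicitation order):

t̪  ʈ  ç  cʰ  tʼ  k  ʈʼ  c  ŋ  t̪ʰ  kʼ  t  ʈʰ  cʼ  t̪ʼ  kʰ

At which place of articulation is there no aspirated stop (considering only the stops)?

Plain: /t̪/ (dental), /t/ (alveolar), /ʈ/ (retroflex), /c/ (palatal), /k/ (velar).
Aspirated: /t̪ʰ/ (dental), /ʈʰ/ (retroflex), /cʰ/ (palatal), /kʰ/ (velar).
Ejective: /t̪ʼ/ (dental), /tʼ/ (alveolar), /ʈʼ/ (retroflex), /cʼ/ (palatal), /kʼ/ (velar).
Every place of articulation has an aspirated member except alveolar, where /tʰ/ would be expected.

alveolar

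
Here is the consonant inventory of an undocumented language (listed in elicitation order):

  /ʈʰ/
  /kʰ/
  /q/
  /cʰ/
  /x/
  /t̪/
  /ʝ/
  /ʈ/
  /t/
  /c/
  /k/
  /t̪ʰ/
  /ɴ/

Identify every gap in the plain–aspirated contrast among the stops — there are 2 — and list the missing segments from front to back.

/tʰ/, /qʰ/

Plain: /t̪/ (dental), /t/ (alveolar), /ʈ/ (retroflex), /c/ (palatal), /k/ (velar), /q/ (uvular).
Aspirated: /t̪ʰ/ (dental), /ʈʰ/ (retroflex), /cʰ/ (palatal), /kʰ/ (velar).
Gaps, from front to back: alveolar lacks aspirated (/tʰ/); uvular lacks aspirated (/qʰ/).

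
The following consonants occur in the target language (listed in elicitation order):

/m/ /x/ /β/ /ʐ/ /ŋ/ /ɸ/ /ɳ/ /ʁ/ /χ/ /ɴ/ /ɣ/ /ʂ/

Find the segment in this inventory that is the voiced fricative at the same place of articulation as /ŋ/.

/ŋ/ is a velar nasal.
The voiced fricative at the same place is a voiced velar fricative — in this inventory, /ɣ/.

/ɣ/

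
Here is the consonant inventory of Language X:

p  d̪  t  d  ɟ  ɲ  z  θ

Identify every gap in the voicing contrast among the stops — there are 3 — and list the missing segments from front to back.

Voiceless: /p/ (bilabial), /t/ (alveolar).
Voiced: /d̪/ (dental), /d/ (alveolar), /ɟ/ (palatal).
Gaps, from front to back: bilabial lacks voiced (/b/); dental lacks voiceless (/t̪/); palatal lacks voiceless (/c/).

/b/, /t̪/, /c/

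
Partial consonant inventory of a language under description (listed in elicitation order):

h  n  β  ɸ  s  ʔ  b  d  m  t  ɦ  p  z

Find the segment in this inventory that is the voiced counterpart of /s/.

/s/ is a voiceless alveolar fricative.
The voiced counterpart is a voiced alveolar fricative — in this inventory, /z/.

/z/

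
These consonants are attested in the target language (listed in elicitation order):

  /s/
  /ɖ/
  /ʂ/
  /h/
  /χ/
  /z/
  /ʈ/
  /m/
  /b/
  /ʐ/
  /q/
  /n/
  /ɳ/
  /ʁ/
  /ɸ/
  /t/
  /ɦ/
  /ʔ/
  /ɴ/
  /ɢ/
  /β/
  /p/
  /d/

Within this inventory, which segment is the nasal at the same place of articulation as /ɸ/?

/ɸ/ is a voiceless bilabial fricative.
The nasal at the same place is a bilabial nasal — in this inventory, /m/.

/m/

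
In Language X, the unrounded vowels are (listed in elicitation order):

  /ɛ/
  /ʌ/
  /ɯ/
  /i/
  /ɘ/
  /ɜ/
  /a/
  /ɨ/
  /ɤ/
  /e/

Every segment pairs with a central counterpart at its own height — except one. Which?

High: /i/ ~ /ɨ/ ~ /ɯ/
High-mid: /e/ ~ /ɘ/ ~ /ɤ/
Low-mid: /ɛ/ ~ /ɜ/ ~ /ʌ/
Low: only /a/ (front); no central partner.
So /a/ is the unpaired segment.

/a/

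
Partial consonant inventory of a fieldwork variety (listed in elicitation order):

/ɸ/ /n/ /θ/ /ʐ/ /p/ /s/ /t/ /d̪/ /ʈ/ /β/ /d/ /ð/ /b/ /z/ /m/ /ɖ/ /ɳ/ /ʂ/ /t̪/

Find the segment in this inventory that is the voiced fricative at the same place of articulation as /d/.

/d/ is a voiced alveolar stop.
The voiced fricative at the same place is a voiced alveolar fricative — in this inventory, /z/.

/z/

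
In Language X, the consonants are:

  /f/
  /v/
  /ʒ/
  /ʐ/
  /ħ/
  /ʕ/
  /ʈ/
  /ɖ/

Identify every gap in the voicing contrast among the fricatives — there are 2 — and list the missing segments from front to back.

Voiceless: /f/ (labiodental), /ħ/ (pharyngeal).
Voiced: /v/ (labiodental), /ʒ/ (postalveolar), /ʐ/ (retroflex), /ʕ/ (pharyngeal).
Gaps, from front to back: postalveolar lacks voiceless (/ʃ/); retroflex lacks voiceless (/ʂ/).

/ʃ/, /ʂ/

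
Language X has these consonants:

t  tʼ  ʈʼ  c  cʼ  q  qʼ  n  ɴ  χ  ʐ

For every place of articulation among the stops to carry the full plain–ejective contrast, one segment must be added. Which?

Plain: /t/ (alveolar), /c/ (palatal), /q/ (uvular).
Ejective: /tʼ/ (alveolar), /ʈʼ/ (retroflex), /cʼ/ (palatal), /qʼ/ (uvular).
The retroflex row has no plain member, so the gap is the plain retroflex stop /ʈ/.

/ʈ/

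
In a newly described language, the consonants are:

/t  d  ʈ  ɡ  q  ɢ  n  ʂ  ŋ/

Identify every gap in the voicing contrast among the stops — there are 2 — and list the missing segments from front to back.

alveolar: voiceless /t/, voiced /d/.
retroflex: voiceless /ʈ/, voiced —.
velar: voiceless —, voiced /ɡ/.
uvular: voiceless /q/, voiced /ɢ/.
Gaps, from front to back: retroflex lacks voiced (/ɖ/); velar lacks voiceless (/k/).

/ɖ/, /k/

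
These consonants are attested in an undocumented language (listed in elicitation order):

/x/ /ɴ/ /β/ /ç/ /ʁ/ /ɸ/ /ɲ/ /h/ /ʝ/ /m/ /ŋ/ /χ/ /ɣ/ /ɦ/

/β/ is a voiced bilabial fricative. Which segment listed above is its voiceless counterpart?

The voiceless counterpart is a voiceless bilabial fricative — in this inventory, /ɸ/.

/ɸ/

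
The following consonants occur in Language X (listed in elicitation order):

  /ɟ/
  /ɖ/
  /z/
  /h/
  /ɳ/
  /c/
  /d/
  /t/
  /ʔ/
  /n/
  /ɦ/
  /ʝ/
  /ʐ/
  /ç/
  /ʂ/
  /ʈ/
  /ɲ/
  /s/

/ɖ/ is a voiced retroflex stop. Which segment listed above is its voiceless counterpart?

The voiceless counterpart is a voiceless retroflex stop — in this inventory, /ʈ/.

/ʈ/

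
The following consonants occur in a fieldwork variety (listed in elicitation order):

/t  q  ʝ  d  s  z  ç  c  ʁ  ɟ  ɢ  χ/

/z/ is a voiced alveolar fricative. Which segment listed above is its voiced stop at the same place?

The voiced stop at the same place is a voiced alveolar stop — in this inventory, /d/.

/d/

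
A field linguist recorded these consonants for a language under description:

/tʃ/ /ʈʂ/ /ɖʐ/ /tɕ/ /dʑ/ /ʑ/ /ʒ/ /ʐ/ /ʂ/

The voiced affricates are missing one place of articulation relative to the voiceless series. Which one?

place of articulation  voiceless  voiced  
postalveolar      tʃ        —       
retroflex         ʈʂ        ɖʐ      
alveolo-palatal   tɕ        dʑ      
Every place of articulation has a voiced member except postalveolar, where /dʒ/ would be expected.

postalveolar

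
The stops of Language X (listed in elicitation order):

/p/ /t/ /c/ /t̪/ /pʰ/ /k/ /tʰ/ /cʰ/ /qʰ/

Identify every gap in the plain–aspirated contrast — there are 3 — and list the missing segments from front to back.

place of articulation  plain     aspirated
bilabial          p         pʰ      
dental            t̪        —       
alveolar          t         tʰ      
palatal           c         cʰ      
velar             k         —       
uvular            —         qʰ      
Gaps, from front to back: dental lacks aspirated (/t̪ʰ/); velar lacks aspirated (/kʰ/); uvular lacks plain (/q/).

/t̪ʰ/, /kʰ/, /q/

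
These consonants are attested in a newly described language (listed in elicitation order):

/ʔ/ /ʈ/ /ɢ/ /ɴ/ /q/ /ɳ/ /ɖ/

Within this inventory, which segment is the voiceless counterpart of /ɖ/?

/ɖ/ is a voiced retroflex stop.
The voiceless counterpart is a voiceless retroflex stop — in this inventory, /ʈ/.

/ʈ/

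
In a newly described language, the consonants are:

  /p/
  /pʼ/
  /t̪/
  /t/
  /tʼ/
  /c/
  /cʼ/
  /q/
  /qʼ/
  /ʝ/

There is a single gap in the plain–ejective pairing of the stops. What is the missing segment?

bilabial: plain /p/, ejective /pʼ/.
dental: plain /t̪/, ejective —.
alveolar: plain /t/, ejective /tʼ/.
palatal: plain /c/, ejective /cʼ/.
uvular: plain /q/, ejective /qʼ/.
The dental row has no ejective member, so the gap is the ejective dental stop /t̪ʼ/.

/t̪ʼ/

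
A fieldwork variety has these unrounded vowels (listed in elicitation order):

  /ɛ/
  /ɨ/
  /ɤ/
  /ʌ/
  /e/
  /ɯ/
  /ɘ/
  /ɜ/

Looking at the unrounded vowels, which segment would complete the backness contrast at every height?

Front: /e/ (high-mid), /ɛ/ (low-mid).
Central: /ɨ/ (high), /ɘ/ (high-mid), /ɜ/ (low-mid).
Back: /ɯ/ (high), /ɤ/ (high-mid), /ʌ/ (low-mid).
The high row has no front member, so the gap is the high front unrounded vowel /i/.

/i/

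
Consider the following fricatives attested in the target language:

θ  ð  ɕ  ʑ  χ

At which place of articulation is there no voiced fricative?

place of articulation  voiceless  voiced  
dental            θ         ð       
alveolo-palatal   ɕ         ʑ       
uvular            χ         —       
Every place of articulation has a voiced member except uvular, where /ʁ/ would be expected.

uvular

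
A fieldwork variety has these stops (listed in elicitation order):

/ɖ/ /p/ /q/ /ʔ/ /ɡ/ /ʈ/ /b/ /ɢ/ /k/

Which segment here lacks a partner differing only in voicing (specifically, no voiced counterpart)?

Bilabial: /p/ ~ /b/
Retroflex: /ʈ/ ~ /ɖ/
Velar: /k/ ~ /ɡ/
Uvular: /q/ ~ /ɢ/
Glottal: only /ʔ/ (voiceless); no voiced partner.
So /ʔ/ is the unpaired segment.

/ʔ/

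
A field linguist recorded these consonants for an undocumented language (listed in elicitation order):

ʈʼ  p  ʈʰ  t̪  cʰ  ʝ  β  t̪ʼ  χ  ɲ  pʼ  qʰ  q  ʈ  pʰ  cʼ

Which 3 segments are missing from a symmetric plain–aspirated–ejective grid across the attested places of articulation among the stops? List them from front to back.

/t̪ʰ/, /c/, /qʼ/

bilabial: plain /p/, aspirated /pʰ/, ejective /pʼ/.
dental: plain /t̪/, aspirated —, ejective /t̪ʼ/.
retroflex: plain /ʈ/, aspirated /ʈʰ/, ejective /ʈʼ/.
palatal: plain —, aspirated /cʰ/, ejective /cʼ/.
uvular: plain /q/, aspirated /qʰ/, ejective —.
Gaps, from front to back: dental lacks aspirated (/t̪ʰ/); palatal lacks plain (/c/); uvular lacks ejective (/qʼ/).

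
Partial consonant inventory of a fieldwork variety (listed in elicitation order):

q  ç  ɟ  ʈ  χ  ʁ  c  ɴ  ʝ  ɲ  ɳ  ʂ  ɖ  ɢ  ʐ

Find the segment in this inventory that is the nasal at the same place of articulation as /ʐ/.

/ʐ/ is a voiced retroflex fricative.
The nasal at the same place is a retroflex nasal — in this inventory, /ɳ/.

/ɳ/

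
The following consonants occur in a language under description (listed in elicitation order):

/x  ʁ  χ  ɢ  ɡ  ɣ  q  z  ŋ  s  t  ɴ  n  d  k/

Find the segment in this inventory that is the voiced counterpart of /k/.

/ɡ/

/k/ is a voiceless velar stop.
The voiced counterpart is a voiced velar stop — in this inventory, /ɡ/.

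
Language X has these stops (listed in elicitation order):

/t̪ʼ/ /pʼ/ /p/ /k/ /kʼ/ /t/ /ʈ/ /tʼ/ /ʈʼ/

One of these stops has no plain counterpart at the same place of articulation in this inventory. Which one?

Bilabial: /p/ ~ /pʼ/
Alveolar: /t/ ~ /tʼ/
Retroflex: /ʈ/ ~ /ʈʼ/
Velar: /k/ ~ /kʼ/
Dental: only /t̪ʼ/ (ejective); no plain partner.
So /t̪ʼ/ is the unpaired segment.

/t̪ʼ/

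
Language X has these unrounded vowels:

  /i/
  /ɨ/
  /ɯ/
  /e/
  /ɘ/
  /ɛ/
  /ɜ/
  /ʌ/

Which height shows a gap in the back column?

high-mid

Front: /i/ (high), /e/ (high-mid), /ɛ/ (low-mid).
Central: /ɨ/ (high), /ɘ/ (high-mid), /ɜ/ (low-mid).
Back: /ɯ/ (high), /ʌ/ (low-mid).
Every height has a back member except high-mid, where /ɤ/ would be expected.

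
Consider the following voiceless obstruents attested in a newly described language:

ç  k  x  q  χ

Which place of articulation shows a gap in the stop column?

place of articulation  stop      fricative
palatal           —         ç       
velar             k         x       
uvular            q         χ       
Every place of articulation has a stop member except palatal, where /c/ would be expected.

palatal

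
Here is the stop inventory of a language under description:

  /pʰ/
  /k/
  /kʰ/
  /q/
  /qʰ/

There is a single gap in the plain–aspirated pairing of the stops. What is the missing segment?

Plain: /k/ (velar), /q/ (uvular).
Aspirated: /pʰ/ (bilabial), /kʰ/ (velar), /qʰ/ (uvular).
The bilabial row has no plain member, so the gap is the plain bilabial stop /p/.

/p/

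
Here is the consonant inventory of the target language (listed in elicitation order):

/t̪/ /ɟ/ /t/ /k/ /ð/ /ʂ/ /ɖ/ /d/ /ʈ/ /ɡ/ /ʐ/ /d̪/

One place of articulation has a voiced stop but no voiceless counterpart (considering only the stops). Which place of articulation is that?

place of articulation  voiceless  voiced  
dental            t̪        d̪      
alveolar          t         d       
retroflex         ʈ         ɖ       
palatal           —         ɟ       
velar             k         ɡ       
Every place of articulation has a voiceless member except palatal, where /c/ would be expected.

palatal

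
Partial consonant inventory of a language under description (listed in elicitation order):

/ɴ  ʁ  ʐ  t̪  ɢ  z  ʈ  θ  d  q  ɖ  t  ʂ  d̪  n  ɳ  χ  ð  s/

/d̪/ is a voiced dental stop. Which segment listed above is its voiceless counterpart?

/t̪/

The voiceless counterpart is a voiceless dental stop — in this inventory, /t̪/.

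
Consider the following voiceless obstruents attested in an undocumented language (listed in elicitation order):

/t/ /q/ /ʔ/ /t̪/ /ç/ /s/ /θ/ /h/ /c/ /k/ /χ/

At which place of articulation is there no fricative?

place of articulation  stop      fricative
dental            t̪        θ       
alveolar          t         s       
palatal           c         ç       
velar             k         —       
uvular            q         χ       
glottal           ʔ         h       
Every place of articulation has a fricative member except velar, where /x/ would be expected.

velar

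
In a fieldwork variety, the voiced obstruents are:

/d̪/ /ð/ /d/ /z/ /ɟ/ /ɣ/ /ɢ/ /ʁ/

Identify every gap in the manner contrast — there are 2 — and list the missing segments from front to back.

/ʝ/, /ɡ/

place of articulation  stop      fricative
dental            d̪        ð       
alveolar          d         z       
palatal           ɟ         —       
velar             —         ɣ       
uvular            ɢ         ʁ       
Gaps, from front to back: palatal lacks fricative (/ʝ/); velar lacks stop (/ɡ/).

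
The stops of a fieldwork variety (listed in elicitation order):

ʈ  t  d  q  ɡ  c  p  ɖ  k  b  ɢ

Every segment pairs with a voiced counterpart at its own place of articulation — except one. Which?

Bilabial: /p/ ~ /b/
Alveolar: /t/ ~ /d/
Retroflex: /ʈ/ ~ /ɖ/
Velar: /k/ ~ /ɡ/
Uvular: /q/ ~ /ɢ/
Palatal: only /c/ (voiceless); no voiced partner.
So /c/ is the unpaired segment.

/c/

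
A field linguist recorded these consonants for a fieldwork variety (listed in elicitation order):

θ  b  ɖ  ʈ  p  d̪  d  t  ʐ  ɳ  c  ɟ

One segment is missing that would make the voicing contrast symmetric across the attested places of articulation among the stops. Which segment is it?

/t̪/

Voiceless: /p/ (bilabial), /t/ (alveolar), /ʈ/ (retroflex), /c/ (palatal).
Voiced: /b/ (bilabial), /d̪/ (dental), /d/ (alveolar), /ɖ/ (retroflex), /ɟ/ (palatal).
The dental row has no voiceless member, so the gap is the voiceless dental stop /t̪/.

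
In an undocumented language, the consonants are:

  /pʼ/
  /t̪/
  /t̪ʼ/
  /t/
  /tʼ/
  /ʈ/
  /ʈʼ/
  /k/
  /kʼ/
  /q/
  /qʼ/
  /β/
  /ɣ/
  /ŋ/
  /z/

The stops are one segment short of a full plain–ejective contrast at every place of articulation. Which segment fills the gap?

/p/

Plain: /t̪/ (dental), /t/ (alveolar), /ʈ/ (retroflex), /k/ (velar), /q/ (uvular).
Ejective: /pʼ/ (bilabial), /t̪ʼ/ (dental), /tʼ/ (alveolar), /ʈʼ/ (retroflex), /kʼ/ (velar), /qʼ/ (uvular).
The bilabial row has no plain member, so the gap is the plain bilabial stop /p/.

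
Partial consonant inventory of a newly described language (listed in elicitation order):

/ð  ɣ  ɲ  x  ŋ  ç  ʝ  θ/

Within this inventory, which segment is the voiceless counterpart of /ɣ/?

/ɣ/ is a voiced velar fricative.
The voiceless counterpart is a voiceless velar fricative — in this inventory, /x/.

/x/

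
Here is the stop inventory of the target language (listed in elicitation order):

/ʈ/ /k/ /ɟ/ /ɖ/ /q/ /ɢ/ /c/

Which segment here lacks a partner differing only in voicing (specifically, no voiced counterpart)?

/k/

Retroflex: /ʈ/ ~ /ɖ/
Palatal: /c/ ~ /ɟ/
Uvular: /q/ ~ /ɢ/
Velar: only /k/ (voiceless); no voiced partner.
So /k/ is the unpaired segment.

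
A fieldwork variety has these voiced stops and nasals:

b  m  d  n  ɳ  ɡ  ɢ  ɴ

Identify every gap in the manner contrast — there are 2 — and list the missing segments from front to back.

/ɖ/, /ŋ/

bilabial: oral stop /b/, nasal /m/.
alveolar: oral stop /d/, nasal /n/.
retroflex: oral stop —, nasal /ɳ/.
velar: oral stop /ɡ/, nasal —.
uvular: oral stop /ɢ/, nasal /ɴ/.
Gaps, from front to back: retroflex lacks oral stop (/ɖ/); velar lacks nasal (/ŋ/).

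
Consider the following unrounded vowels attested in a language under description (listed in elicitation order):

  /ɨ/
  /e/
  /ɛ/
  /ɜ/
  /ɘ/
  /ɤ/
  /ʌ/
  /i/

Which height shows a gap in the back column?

high: front /i/, central /ɨ/, back —.
high-mid: front /e/, central /ɘ/, back /ɤ/.
low-mid: front /ɛ/, central /ɜ/, back /ʌ/.
Every height has a back member except high, where /ɯ/ would be expected.

high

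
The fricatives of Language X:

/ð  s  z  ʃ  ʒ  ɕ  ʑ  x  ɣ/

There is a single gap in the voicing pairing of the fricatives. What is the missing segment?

dental: voiceless —, voiced /ð/.
alveolar: voiceless /s/, voiced /z/.
postalveolar: voiceless /ʃ/, voiced /ʒ/.
alveolo-palatal: voiceless /ɕ/, voiced /ʑ/.
velar: voiceless /x/, voiced /ɣ/.
The dental row has no voiceless member, so the gap is the voiceless dental fricative /θ/.

/θ/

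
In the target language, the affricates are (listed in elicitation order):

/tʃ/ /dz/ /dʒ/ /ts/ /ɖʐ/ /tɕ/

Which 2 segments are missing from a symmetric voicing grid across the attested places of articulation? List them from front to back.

/ʈʂ/, /dʑ/

Voiceless: /ts/ (alveolar), /tʃ/ (postalveolar), /tɕ/ (alveolo-palatal).
Voiced: /dz/ (alveolar), /dʒ/ (postalveolar), /ɖʐ/ (retroflex).
Gaps, from front to back: retroflex lacks voiceless (/ʈʂ/); alveolo-palatal lacks voiced (/dʑ/).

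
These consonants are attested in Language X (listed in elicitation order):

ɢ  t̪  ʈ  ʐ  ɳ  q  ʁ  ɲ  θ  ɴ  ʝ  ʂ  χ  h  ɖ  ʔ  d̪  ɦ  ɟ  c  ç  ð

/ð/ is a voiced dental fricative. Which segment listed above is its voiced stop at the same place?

The voiced stop at the same place is a voiced dental stop — in this inventory, /d̪/.

/d̪/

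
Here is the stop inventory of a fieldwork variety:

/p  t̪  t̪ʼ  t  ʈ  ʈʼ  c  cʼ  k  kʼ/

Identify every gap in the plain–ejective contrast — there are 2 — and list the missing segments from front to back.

/pʼ/, /tʼ/

place of articulation  plain     ejective
bilabial          p         —       
dental            t̪        t̪ʼ     
alveolar          t         —       
retroflex         ʈ         ʈʼ      
palatal           c         cʼ      
velar             k         kʼ      
Gaps, from front to back: bilabial lacks ejective (/pʼ/); alveolar lacks ejective (/tʼ/).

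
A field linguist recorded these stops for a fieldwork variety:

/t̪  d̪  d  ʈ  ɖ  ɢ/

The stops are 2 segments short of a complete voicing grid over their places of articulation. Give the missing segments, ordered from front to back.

/t/, /q/

place of articulation  voiceless  voiced  
dental            t̪        d̪      
alveolar          —         d       
retroflex         ʈ         ɖ       
uvular            —         ɢ       
Gaps, from front to back: alveolar lacks voiceless (/t/); uvular lacks voiceless (/q/).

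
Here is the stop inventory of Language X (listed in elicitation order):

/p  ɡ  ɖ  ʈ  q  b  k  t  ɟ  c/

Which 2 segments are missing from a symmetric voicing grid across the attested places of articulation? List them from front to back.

/d/, /ɢ/

place of articulation  voiceless  voiced  
bilabial          p         b       
alveolar          t         —       
retroflex         ʈ         ɖ       
palatal           c         ɟ       
velar             k         ɡ       
uvular            q         —       
Gaps, from front to back: alveolar lacks voiced (/d/); uvular lacks voiced (/ɢ/).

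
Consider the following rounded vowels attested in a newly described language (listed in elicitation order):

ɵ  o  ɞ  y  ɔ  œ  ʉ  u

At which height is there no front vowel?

Front: /y/ (high), /œ/ (low-mid).
Central: /ʉ/ (high), /ɵ/ (high-mid), /ɞ/ (low-mid).
Back: /u/ (high), /o/ (high-mid), /ɔ/ (low-mid).
Every height has a front member except high-mid, where /ø/ would be expected.

high-mid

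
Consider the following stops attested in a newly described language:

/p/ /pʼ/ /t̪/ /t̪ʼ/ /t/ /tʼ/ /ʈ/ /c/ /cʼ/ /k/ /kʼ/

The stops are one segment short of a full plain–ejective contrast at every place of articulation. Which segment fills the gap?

place of articulation  plain     ejective
bilabial          p         pʼ      
dental            t̪        t̪ʼ     
alveolar          t         tʼ      
retroflex         ʈ         —       
palatal           c         cʼ      
velar             k         kʼ      
The retroflex row has no ejective member, so the gap is the ejective retroflex stop /ʈʼ/.

/ʈʼ/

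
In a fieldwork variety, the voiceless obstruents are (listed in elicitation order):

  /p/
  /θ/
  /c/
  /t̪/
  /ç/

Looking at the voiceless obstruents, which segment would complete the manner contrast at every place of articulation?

place of articulation  stop      fricative
bilabial          p         —       
dental            t̪        θ       
palatal           c         ç       
The bilabial row has no fricative member, so the gap is the bilabial fricative /ɸ/.

/ɸ/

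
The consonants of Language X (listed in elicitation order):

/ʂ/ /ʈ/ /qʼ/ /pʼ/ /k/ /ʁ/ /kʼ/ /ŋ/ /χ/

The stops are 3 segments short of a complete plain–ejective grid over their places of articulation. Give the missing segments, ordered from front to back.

place of articulation  plain     ejective
bilabial          —         pʼ      
retroflex         ʈ         —       
velar             k         kʼ      
uvular            —         qʼ      
Gaps, from front to back: bilabial lacks plain (/p/); retroflex lacks ejective (/ʈʼ/); uvular lacks plain (/q/).

/p/, /ʈʼ/, /q/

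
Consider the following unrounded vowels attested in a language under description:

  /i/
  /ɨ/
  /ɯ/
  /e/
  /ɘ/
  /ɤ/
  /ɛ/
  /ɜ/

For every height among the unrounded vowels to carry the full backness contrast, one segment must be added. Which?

/ʌ/

Front: /i/ (high), /e/ (high-mid), /ɛ/ (low-mid).
Central: /ɨ/ (high), /ɘ/ (high-mid), /ɜ/ (low-mid).
Back: /ɯ/ (high), /ɤ/ (high-mid).
The low-mid row has no back member, so the gap is the low-mid back unrounded vowel /ʌ/.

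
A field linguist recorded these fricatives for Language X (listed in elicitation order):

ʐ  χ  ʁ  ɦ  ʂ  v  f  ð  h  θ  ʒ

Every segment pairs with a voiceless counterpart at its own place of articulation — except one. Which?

/ʒ/

Labiodental: /f/ ~ /v/
Dental: /θ/ ~ /ð/
Retroflex: /ʂ/ ~ /ʐ/
Uvular: /χ/ ~ /ʁ/
Glottal: /h/ ~ /ɦ/
Postalveolar: only /ʒ/ (voiced); no voiceless partner.
So /ʒ/ is the unpaired segment.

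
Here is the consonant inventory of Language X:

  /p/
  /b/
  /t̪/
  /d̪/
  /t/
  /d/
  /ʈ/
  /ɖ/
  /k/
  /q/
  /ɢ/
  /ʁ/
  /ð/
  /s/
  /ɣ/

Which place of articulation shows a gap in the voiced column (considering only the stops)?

place of articulation  voiceless  voiced  
bilabial          p         b       
dental            t̪        d̪      
alveolar          t         d       
retroflex         ʈ         ɖ       
velar             k         —       
uvular            q         ɢ       
Every place of articulation has a voiced member except velar, where /ɡ/ would be expected.

velar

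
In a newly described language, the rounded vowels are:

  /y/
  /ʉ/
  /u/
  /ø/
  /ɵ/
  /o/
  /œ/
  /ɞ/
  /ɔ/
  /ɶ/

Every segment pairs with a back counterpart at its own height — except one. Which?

High: /y/ ~ /ʉ/ ~ /u/
High-mid: /ø/ ~ /ɵ/ ~ /o/
Low-mid: /œ/ ~ /ɞ/ ~ /ɔ/
Low: only /ɶ/ (front); no back partner.
So /ɶ/ is the unpaired segment.

/ɶ/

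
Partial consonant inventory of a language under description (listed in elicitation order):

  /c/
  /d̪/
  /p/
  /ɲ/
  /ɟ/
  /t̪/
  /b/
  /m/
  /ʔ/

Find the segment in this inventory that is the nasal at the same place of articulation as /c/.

/c/ is a voiceless palatal stop.
The nasal at the same place is a palatal nasal — in this inventory, /ɲ/.

/ɲ/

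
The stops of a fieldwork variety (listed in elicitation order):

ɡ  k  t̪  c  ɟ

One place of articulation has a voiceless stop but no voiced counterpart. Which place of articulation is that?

place of articulation  voiceless  voiced  
dental            t̪        —       
palatal           c         ɟ       
velar             k         ɡ       
Every place of articulation has a voiced member except dental, where /d̪/ would be expected.

dental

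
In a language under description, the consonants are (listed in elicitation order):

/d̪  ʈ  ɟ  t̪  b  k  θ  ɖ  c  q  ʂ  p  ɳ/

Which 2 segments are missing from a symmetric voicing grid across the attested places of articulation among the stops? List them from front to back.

/ɡ/, /ɢ/

place of articulation  voiceless  voiced  
bilabial          p         b       
dental            t̪        d̪      
retroflex         ʈ         ɖ       
palatal           c         ɟ       
velar             k         —       
uvular            q         —       
Gaps, from front to back: velar lacks voiced (/ɡ/); uvular lacks voiced (/ɢ/).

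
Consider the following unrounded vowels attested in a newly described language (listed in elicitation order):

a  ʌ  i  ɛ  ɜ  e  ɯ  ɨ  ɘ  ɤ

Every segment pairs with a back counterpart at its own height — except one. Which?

/a/

High: /i/ ~ /ɨ/ ~ /ɯ/
High-mid: /e/ ~ /ɘ/ ~ /ɤ/
Low-mid: /ɛ/ ~ /ɜ/ ~ /ʌ/
Low: only /a/ (front); no back partner.
So /a/ is the unpaired segment.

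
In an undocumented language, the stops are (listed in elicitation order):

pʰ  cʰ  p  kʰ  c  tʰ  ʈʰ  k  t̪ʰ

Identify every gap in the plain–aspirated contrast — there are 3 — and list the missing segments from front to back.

/t̪/, /t/, /ʈ/

bilabial: plain /p/, aspirated /pʰ/.
dental: plain —, aspirated /t̪ʰ/.
alveolar: plain —, aspirated /tʰ/.
retroflex: plain —, aspirated /ʈʰ/.
palatal: plain /c/, aspirated /cʰ/.
velar: plain /k/, aspirated /kʰ/.
Gaps, from front to back: dental lacks plain (/t̪/); alveolar lacks plain (/t/); retroflex lacks plain (/ʈ/).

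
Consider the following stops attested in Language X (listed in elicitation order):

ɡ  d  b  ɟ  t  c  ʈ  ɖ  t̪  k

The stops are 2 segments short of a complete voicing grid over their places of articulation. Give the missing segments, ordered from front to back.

/p/, /d̪/

Voiceless: /t̪/ (dental), /t/ (alveolar), /ʈ/ (retroflex), /c/ (palatal), /k/ (velar).
Voiced: /b/ (bilabial), /d/ (alveolar), /ɖ/ (retroflex), /ɟ/ (palatal), /ɡ/ (velar).
Gaps, from front to back: bilabial lacks voiceless (/p/); dental lacks voiced (/d̪/).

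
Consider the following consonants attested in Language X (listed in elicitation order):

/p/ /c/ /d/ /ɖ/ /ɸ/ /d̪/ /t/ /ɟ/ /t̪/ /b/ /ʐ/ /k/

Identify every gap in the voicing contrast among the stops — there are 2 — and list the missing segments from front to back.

/ʈ/, /ɡ/

Voiceless: /p/ (bilabial), /t̪/ (dental), /t/ (alveolar), /c/ (palatal), /k/ (velar).
Voiced: /b/ (bilabial), /d̪/ (dental), /d/ (alveolar), /ɖ/ (retroflex), /ɟ/ (palatal).
Gaps, from front to back: retroflex lacks voiceless (/ʈ/); velar lacks voiced (/ɡ/).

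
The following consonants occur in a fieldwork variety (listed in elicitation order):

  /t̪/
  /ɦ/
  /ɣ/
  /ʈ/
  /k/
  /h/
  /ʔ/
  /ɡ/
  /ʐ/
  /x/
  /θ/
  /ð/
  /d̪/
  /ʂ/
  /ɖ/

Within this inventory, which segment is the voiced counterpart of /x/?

/ɣ/

/x/ is a voiceless velar fricative.
The voiced counterpart is a voiced velar fricative — in this inventory, /ɣ/.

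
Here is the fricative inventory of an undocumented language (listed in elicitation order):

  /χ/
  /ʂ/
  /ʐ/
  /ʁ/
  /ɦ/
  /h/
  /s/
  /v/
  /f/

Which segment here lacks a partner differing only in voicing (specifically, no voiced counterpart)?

Labiodental: /f/ ~ /v/
Retroflex: /ʂ/ ~ /ʐ/
Uvular: /χ/ ~ /ʁ/
Glottal: /h/ ~ /ɦ/
Alveolar: only /s/ (voiceless); no voiced partner.
So /s/ is the unpaired segment.

/s/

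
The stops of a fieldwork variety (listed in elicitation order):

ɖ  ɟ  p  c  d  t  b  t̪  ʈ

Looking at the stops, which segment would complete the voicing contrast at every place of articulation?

/d̪/

place of articulation  voiceless  voiced  
bilabial          p         b       
dental            t̪        —       
alveolar          t         d       
retroflex         ʈ         ɖ       
palatal           c         ɟ       
The dental row has no voiced member, so the gap is the voiced dental stop /d̪/.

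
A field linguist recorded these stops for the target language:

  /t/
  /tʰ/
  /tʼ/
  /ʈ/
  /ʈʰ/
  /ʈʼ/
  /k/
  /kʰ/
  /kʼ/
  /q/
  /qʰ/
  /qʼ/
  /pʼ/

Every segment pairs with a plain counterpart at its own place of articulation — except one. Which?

Alveolar: /t/ ~ /tʰ/ ~ /tʼ/
Retroflex: /ʈ/ ~ /ʈʰ/ ~ /ʈʼ/
Velar: /k/ ~ /kʰ/ ~ /kʼ/
Uvular: /q/ ~ /qʰ/ ~ /qʼ/
Bilabial: only /pʼ/ (ejective); no plain partner.
So /pʼ/ is the unpaired segment.

/pʼ/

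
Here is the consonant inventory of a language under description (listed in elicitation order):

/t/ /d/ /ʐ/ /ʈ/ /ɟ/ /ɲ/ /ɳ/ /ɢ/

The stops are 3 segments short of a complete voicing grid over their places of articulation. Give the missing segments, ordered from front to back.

alveolar: voiceless /t/, voiced /d/.
retroflex: voiceless /ʈ/, voiced —.
palatal: voiceless —, voiced /ɟ/.
uvular: voiceless —, voiced /ɢ/.
Gaps, from front to back: retroflex lacks voiced (/ɖ/); palatal lacks voiceless (/c/); uvular lacks voiceless (/q/).

/ɖ/, /c/, /q/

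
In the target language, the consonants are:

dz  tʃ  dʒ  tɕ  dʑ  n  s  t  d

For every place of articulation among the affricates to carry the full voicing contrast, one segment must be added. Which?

place of articulation  voiceless  voiced  
alveolar          —         dz      
postalveolar      tʃ        dʒ      
alveolo-palatal   tɕ        dʑ      
The alveolar row has no voiceless member, so the gap is the voiceless alveolar affricate /ts/.

/ts/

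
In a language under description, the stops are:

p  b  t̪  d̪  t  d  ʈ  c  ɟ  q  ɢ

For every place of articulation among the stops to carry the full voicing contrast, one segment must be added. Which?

Voiceless: /p/ (bilabial), /t̪/ (dental), /t/ (alveolar), /ʈ/ (retroflex), /c/ (palatal), /q/ (uvular).
Voiced: /b/ (bilabial), /d̪/ (dental), /d/ (alveolar), /ɟ/ (palatal), /ɢ/ (uvular).
The retroflex row has no voiced member, so the gap is the voiced retroflex stop /ɖ/.

/ɖ/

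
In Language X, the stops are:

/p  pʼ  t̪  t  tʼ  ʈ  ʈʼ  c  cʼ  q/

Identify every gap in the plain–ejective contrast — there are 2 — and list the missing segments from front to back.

/t̪ʼ/, /qʼ/

bilabial: plain /p/, ejective /pʼ/.
dental: plain /t̪/, ejective —.
alveolar: plain /t/, ejective /tʼ/.
retroflex: plain /ʈ/, ejective /ʈʼ/.
palatal: plain /c/, ejective /cʼ/.
uvular: plain /q/, ejective —.
Gaps, from front to back: dental lacks ejective (/t̪ʼ/); uvular lacks ejective (/qʼ/).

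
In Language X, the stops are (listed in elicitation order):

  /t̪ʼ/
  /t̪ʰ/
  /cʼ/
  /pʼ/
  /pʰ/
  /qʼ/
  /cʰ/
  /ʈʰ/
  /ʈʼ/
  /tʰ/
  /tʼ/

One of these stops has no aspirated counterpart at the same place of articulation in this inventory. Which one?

Bilabial: /pʰ/ ~ /pʼ/
Dental: /t̪ʰ/ ~ /t̪ʼ/
Alveolar: /tʰ/ ~ /tʼ/
Retroflex: /ʈʰ/ ~ /ʈʼ/
Palatal: /cʰ/ ~ /cʼ/
Uvular: only /qʼ/ (ejective); no aspirated partner.
So /qʼ/ is the unpaired segment.

/qʼ/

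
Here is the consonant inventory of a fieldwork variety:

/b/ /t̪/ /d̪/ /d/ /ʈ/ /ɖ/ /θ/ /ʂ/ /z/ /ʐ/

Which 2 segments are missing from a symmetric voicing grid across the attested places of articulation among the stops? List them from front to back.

/p/, /t/

Voiceless: /t̪/ (dental), /ʈ/ (retroflex).
Voiced: /b/ (bilabial), /d̪/ (dental), /d/ (alveolar), /ɖ/ (retroflex).
Gaps, from front to back: bilabial lacks voiceless (/p/); alveolar lacks voiceless (/t/).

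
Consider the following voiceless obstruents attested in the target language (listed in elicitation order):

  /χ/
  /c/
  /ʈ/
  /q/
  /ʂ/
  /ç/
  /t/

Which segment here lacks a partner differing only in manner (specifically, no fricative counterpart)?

Retroflex: /ʈ/ ~ /ʂ/
Palatal: /c/ ~ /ç/
Uvular: /q/ ~ /χ/
Alveolar: only /t/ (stop); no fricative partner.
So /t/ is the unpaired segment.

/t/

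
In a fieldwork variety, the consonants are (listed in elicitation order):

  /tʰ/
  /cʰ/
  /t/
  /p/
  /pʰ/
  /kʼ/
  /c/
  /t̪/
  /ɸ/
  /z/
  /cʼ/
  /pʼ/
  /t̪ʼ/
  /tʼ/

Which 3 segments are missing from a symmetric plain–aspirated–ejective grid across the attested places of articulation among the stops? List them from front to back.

/t̪ʰ/, /k/, /kʰ/

Plain: /p/ (bilabial), /t̪/ (dental), /t/ (alveolar), /c/ (palatal).
Aspirated: /pʰ/ (bilabial), /tʰ/ (alveolar), /cʰ/ (palatal).
Ejective: /pʼ/ (bilabial), /t̪ʼ/ (dental), /tʼ/ (alveolar), /cʼ/ (palatal), /kʼ/ (velar).
Gaps, from front to back: dental lacks aspirated (/t̪ʰ/); velar lacks plain (/k/); velar lacks aspirated (/kʰ/).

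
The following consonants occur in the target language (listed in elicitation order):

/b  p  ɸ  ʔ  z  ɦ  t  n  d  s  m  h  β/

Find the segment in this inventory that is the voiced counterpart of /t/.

/t/ is a voiceless alveolar stop.
The voiced counterpart is a voiced alveolar stop — in this inventory, /d/.

/d/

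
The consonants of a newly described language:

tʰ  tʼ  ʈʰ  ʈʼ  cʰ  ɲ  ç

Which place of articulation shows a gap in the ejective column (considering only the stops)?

place of articulation  aspirated  ejective
alveolar          tʰ        tʼ      
retroflex         ʈʰ        ʈʼ      
palatal           cʰ        —       
Every place of articulation has an ejective member except palatal, where /cʼ/ would be expected.

palatal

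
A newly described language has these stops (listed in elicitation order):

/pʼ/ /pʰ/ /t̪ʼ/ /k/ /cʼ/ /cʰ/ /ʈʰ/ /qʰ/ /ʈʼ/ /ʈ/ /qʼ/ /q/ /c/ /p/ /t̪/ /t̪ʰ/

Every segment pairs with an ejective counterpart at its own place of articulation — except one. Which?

/k/

Bilabial: /p/ ~ /pʰ/ ~ /pʼ/
Dental: /t̪/ ~ /t̪ʰ/ ~ /t̪ʼ/
Retroflex: /ʈ/ ~ /ʈʰ/ ~ /ʈʼ/
Palatal: /c/ ~ /cʰ/ ~ /cʼ/
Uvular: /q/ ~ /qʰ/ ~ /qʼ/
Velar: only /k/ (plain); no ejective partner.
So /k/ is the unpaired segment.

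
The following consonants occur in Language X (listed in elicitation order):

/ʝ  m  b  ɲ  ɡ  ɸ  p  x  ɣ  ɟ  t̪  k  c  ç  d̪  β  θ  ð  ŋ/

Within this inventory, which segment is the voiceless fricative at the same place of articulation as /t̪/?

/θ/

/t̪/ is a voiceless dental stop.
The voiceless fricative at the same place is a voiceless dental fricative — in this inventory, /θ/.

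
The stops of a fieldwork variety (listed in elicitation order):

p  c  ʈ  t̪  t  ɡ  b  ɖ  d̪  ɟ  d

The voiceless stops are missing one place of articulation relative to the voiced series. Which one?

velar

Voiceless: /p/ (bilabial), /t̪/ (dental), /t/ (alveolar), /ʈ/ (retroflex), /c/ (palatal).
Voiced: /b/ (bilabial), /d̪/ (dental), /d/ (alveolar), /ɖ/ (retroflex), /ɟ/ (palatal), /ɡ/ (velar).
Every place of articulation has a voiceless member except velar, where /k/ would be expected.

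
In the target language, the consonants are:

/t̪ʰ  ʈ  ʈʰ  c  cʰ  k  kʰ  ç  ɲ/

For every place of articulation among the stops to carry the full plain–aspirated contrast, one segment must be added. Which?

/t̪/

Plain: /ʈ/ (retroflex), /c/ (palatal), /k/ (velar).
Aspirated: /t̪ʰ/ (dental), /ʈʰ/ (retroflex), /cʰ/ (palatal), /kʰ/ (velar).
The dental row has no plain member, so the gap is the plain dental stop /t̪/.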